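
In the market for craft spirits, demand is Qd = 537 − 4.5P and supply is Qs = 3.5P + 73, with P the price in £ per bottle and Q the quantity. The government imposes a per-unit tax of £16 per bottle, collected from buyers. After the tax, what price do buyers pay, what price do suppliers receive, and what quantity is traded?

Before the tax: set 537 − 4.5P = 3.5P + 73 → P* = £58, Q* = 276.
With the tax collected from buyers, demand (in seller-price terms) shifts: Qd = 537 − 4.5(P + 16).
Solving gives Q = 244.5 with buyers paying £65 and suppliers receiving £49 (the £16 wedge).
The less price-elastic side of the market bears the larger share of a per-unit tax.

Buyers pay £65; suppliers receive £49; quantity = 244.5.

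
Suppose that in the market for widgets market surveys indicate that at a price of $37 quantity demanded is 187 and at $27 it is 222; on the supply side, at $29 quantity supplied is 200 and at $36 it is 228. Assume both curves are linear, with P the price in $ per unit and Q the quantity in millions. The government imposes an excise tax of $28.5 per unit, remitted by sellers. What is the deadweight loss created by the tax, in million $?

Demand slope: (222 − 187)/(27 − 37) = -3.5, so Qd = 316.5 − 3.5P.
Supply slope: (228 − 200)/(36 − 29) = 4, so Qs = 4P + 84.
Without the tax, 316.5 − 3.5P = 4P + 84 gives 7.5P = 232.5, so P* = $31 and Q* = 208.
With the tax collected from sellers, supply shifts: Qs = 4(P − 28.5) + 84.
New equilibrium: consumers pay $46.2, sellers receive $17.7, Q = 154.8. (Wedge: Pb − Ps = 28.5.)
Quantity falls by |ΔQ| = |208 − 154.8| = 53.2.
DWL = ½ · t · |ΔQ| = ½ · 28.5 · 53.2 = $758.1.

Deadweight loss = $758.1 million.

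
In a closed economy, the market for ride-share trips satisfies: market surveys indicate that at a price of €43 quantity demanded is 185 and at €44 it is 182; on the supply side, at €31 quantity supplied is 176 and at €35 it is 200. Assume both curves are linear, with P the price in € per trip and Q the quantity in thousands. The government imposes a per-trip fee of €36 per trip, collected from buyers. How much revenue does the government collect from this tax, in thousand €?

Tax revenue = €4824 thousand.

Demand slope: (182 − 185)/(44 − 43) = -3, so Qd = 314 − 3P.
Supply slope: (200 − 176)/(35 − 31) = 6, so Qs = 6P − 10.
Before the tax: set 314 − 3P = 6P − 10 → P* = €36, Q* = 206.
With the tax collected from buyers, demand (in seller-price terms) shifts: Qd = 314 − 3(P + 36).
New equilibrium: buyers pay €60, suppliers receive €24, Q = 134. (Wedge: Pb − Ps = 36.)
Revenue = t · Q = 36 · 134 = €4824.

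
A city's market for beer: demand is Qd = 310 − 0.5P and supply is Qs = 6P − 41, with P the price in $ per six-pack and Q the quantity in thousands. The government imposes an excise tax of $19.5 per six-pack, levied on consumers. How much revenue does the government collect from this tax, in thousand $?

Without the tax, 310 − 0.5P = 6P − 41 gives 6.5P = 351, so P* = $54 and Q* = 283.
With the tax collected from consumers, demand (in seller-price terms) shifts: Qd = 310 − 0.5(P + 19.5).
New equilibrium: consumers pay $72, suppliers receive $52.5, Q = 274. (Wedge: Pb − Ps = 19.5.)
Revenue = t · Q = 19.5 · 274 = $5343.

Tax revenue = $5343 thousand.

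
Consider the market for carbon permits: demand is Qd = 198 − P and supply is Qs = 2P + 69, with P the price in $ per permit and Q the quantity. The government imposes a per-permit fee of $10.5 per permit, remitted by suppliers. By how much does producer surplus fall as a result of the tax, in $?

Producer surplus falls by $530.25.

Before the tax: set 198 − P = 2P + 69 → P* = $43, Q* = 155.
With the tax collected from suppliers, supply shifts: Qs = 2(P − 10.5) + 69.
New equilibrium: buyers pay $50, suppliers receive $39.5, Q = 148. (Wedge: Pb − Ps = 10.5.)
ΔPS is the trapezoid between Q = 148 and Q = 155 of height $3.5: ½ · (155 + 148) · 3.5 = $530.25.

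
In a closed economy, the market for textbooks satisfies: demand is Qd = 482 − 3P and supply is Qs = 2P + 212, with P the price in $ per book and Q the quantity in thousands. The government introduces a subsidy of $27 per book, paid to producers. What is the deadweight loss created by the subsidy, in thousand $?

Before the subsidy: set 482 − 3P = 2P + 212 → P* = $54, Q* = 320.
With a per-unit subsidy paid to producers, each receives P + 27 per unit sold, so supply becomes Qs = 2(P + 27) + 212.
Solving gives Q = 352.4 with buyers paying $43.2 and producers receiving $70.2 (the $27 wedge).
Quantity rises by |ΔQ| = |320 − 352.4| = 32.4.
DWL = ½ · t · |ΔQ| = ½ · 27 · 32.4 = $437.4.

Deadweight loss = $437.4 thousand.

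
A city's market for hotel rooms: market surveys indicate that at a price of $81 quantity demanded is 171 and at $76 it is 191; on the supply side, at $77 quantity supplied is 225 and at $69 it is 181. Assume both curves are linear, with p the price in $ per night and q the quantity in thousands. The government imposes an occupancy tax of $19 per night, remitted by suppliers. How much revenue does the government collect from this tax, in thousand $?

Demand slope: (191 − 171)/(76 − 81) = -4, so qd = 495 − 4p.
Supply slope: (181 − 225)/(69 − 77) = 5.5, so qs = 5.5p − 198.5.
Before the tax: set 495 − 4p = 5.5p − 198.5 → p* = $73, q* = 203.
With the tax collected from suppliers, supply shifts: qs = 5.5(p − 19) − 198.5.
Solving gives q = 159 with consumers paying $84 and suppliers receiving $65 (the $19 wedge).
Revenue = t · Q = 19 · 159 = $3021.

Tax revenue = $3021 thousand.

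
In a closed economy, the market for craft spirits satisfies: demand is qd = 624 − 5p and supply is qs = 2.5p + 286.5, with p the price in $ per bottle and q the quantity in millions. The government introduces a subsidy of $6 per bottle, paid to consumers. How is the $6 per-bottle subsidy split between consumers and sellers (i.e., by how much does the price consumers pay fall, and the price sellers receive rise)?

Before the subsidy: set 624 − 5p = 2.5p + 286.5 → p* = $45, q* = 399.
With a per-unit subsidy paid to consumers, each effectively pays p − 6, so demand becomes qd = 624 − 5(p − 6).
Solving gives q = 409 with consumers paying $43 and sellers receiving $49 (the $6 wedge).
Gain to consumers: $2; to sellers: $4. (They sum to $6.)

Consumers gain $2 per bottle; sellers gain $4 per bottle.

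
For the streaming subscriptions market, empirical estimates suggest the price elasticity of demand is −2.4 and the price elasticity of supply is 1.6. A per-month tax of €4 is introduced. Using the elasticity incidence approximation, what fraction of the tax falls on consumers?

Consumers' share ≈ 0.4.

Incidence ratio: consumers' share ≈ εs / (εs + |εd|) = 1.6 / (1.6 + 2.4) = 0.4.
Supply is the less elastic side, so consumers bear the smaller share.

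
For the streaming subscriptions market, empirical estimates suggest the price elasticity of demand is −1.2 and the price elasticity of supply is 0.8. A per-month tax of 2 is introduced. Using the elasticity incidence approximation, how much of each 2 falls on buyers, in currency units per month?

Incidence ratio: buyers' share ≈ εs / (εs + |εd|) = 0.8 / (0.8 + 1.2) = 0.4.
So buyers bear ≈ 0.4 × 2 = 0.8; suppliers bear 1.2.

Buyers bear ≈ 0.8 per month.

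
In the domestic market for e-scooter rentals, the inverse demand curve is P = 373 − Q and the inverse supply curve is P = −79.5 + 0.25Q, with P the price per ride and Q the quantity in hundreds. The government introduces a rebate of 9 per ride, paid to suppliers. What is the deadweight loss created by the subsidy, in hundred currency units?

Deadweight loss = 32.4 hundred.

Inverting to Q(P) form: Qd = 373 − P; Qs = 4P + 318.
Without the subsidy, 373 − P = 4P + 318 gives 5P = 55, so P* = 11 and Q* = 362.
With a per-unit subsidy paid to suppliers, each receives P + 9 per unit sold, so supply becomes Qs = 4(P + 9) + 318.
New equilibrium: buyers pay 3.8, suppliers receive 12.8, Q = 369.2. (Wedge: Pb − Ps = −9.)
Quantity rises by |ΔQ| = |362 − 369.2| = 7.2.
DWL = ½ · t · |ΔQ| = ½ · 9 · 7.2 = 32.4.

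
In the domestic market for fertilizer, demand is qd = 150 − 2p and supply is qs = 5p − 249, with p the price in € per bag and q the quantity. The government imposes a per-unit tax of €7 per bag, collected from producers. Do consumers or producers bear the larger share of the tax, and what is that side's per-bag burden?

Without the tax, 150 − 2p = 5p − 249 gives 7p = 399, so p* = €57 and q* = 36.
With the tax collected from producers, supply shifts: qs = 5(p − 7) − 249.
New equilibrium: consumers pay €62, producers receive €55, q = 26. (Wedge: pb − ps = 7.)
Per-bag burden: consumers €5, producers €2.
Consumers take the larger share because demand is less price-elastic here (demand slope 2 vs supply slope 5).

Consumers bear the larger share: €5 per bag.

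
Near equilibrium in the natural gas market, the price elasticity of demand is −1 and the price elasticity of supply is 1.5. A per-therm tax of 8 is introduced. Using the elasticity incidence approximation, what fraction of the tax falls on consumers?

Incidence ratio: consumers' share ≈ εs / (εs + |εd|) = 1.5 / (1.5 + 1) = 0.6.
Supply is the more elastic side, so consumers bear the larger share.

Consumers' share ≈ 0.6.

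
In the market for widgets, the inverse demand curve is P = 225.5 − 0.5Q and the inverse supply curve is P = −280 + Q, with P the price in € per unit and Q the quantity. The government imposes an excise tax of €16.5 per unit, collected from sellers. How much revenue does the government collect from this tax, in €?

Rewrite in direct form: Qd = 451 − 2P and Qs = P + 280.
Without the tax, 451 − 2P = P + 280 gives 3P = 171, so P* = €57 and Q* = 337.
With the tax collected from sellers, supply shifts: Qs = (P − 16.5) + 280.
Solving gives Q = 326 with buyers paying €62.5 and sellers receiving €46 (the €16.5 wedge).
Revenue = t · Q = 16.5 · 326 = €5379.

Tax revenue = €5379.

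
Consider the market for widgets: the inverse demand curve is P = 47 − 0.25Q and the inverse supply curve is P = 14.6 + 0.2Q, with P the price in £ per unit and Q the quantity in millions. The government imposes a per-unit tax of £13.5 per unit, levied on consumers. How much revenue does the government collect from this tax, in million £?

Tax revenue = £567 million.

Inverting to Q(P) form: Qd = 188 − 4P; Qs = 5P − 73.
Before the tax: set 188 − 4P = 5P − 73 → P* = £29, Q* = 72.
With the tax collected from consumers, demand (in seller-price terms) shifts: Qd = 188 − 4(P + 13.5).
New equilibrium: consumers pay £36.5, suppliers receive £23, Q = 42. (Wedge: Pb − Ps = 13.5.)
Revenue = t · Q = 13.5 · 42 = £567.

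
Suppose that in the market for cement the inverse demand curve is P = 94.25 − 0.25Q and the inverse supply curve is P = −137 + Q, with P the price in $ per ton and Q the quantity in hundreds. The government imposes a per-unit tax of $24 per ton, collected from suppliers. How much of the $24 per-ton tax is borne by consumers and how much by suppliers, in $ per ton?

Consumers bear $4.8 per ton; suppliers bear $19.2 per ton.

Rewrite in direct form: Qd = 377 − 4P and Qs = P + 137.
Before the tax: set 377 − 4P = P + 137 → P* = $48, Q* = 185.
With the tax collected from suppliers, supply shifts: Qs = (P − 24) + 137.
New equilibrium: consumers pay $52.8, suppliers receive $28.8, Q = 165.8. (Wedge: Pb − Ps = 24.)
Burden on consumers: $4.8; on suppliers: $19.2. (They sum to $24.)
The less price-elastic side of the market bears the larger share of a per-unit tax.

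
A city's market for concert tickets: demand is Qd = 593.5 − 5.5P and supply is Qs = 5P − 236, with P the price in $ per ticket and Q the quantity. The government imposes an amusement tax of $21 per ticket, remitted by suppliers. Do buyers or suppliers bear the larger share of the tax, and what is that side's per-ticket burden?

Suppliers bear the larger share: $11 per ticket.

Before the tax: set 593.5 − 5.5P = 5P − 236 → P* = $79, Q* = 159.
With the tax collected from suppliers, supply shifts: Qs = 5(P − 21) − 236.
New equilibrium: buyers pay $89, suppliers receive $68, Q = 104. (Wedge: Pb − Ps = 21.)
Per-ticket burden: buyers $10, suppliers $11.
Suppliers take the larger share because supply is less price-elastic here (demand slope 5.5 vs supply slope 5).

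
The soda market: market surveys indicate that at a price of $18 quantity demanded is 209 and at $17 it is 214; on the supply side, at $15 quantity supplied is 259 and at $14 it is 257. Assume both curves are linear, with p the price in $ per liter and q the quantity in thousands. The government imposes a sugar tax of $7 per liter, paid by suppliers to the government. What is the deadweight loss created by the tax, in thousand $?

Demand slope: (214 − 209)/(17 − 18) = -5, so qd = 299 − 5p.
Supply slope: (257 − 259)/(14 − 15) = 2, so qs = 2p + 229.
Without the tax, 299 − 5p = 2p + 229 gives 7p = 70, so p* = $10 and q* = 249.
With the tax collected from suppliers, supply shifts: qs = 2(p − 7) + 229.
Solving gives q = 239 with consumers paying $12 and suppliers receiving $5 (the $7 wedge).
Quantity falls by |ΔQ| = |249 − 239| = 10.
DWL = ½ · t · |ΔQ| = ½ · 7 · 10 = $35.

Deadweight loss = $35 thousand.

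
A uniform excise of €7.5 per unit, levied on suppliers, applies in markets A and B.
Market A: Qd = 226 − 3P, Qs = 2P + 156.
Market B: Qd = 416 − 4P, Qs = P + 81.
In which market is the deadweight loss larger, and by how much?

Market A, by €11.25.

Market A: pre-tax P* = €14, Q* = 184; post-tax Q = 175; deadweight loss = €33.75.
Market B: pre-tax P* = €67, Q* = 148; post-tax Q = 142; deadweight loss = €22.5.
Difference: €33.75 vs €22.5 → market A is larger by €11.25.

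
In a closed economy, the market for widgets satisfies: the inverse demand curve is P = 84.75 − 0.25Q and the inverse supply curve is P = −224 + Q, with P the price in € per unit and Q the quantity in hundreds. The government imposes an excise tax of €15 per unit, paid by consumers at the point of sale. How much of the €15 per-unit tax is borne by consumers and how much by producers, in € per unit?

Inverting to Q(P) form: Qd = 339 − 4P; Qs = P + 224.
Without the tax, 339 − 4P = P + 224 gives 5P = 115, so P* = €23 and Q* = 247.
With the tax collected from consumers, demand (in seller-price terms) shifts: Qd = 339 − 4(P + 15).
Solving gives Q = 235 with consumers paying €26 and producers receiving €11 (the €15 wedge).
Burden on consumers: €3; on producers: €12. (They sum to €15.)
The less price-elastic side of the market bears the larger share of a per-unit tax.

Consumers bear €3 per unit; producers bear €12 per unit.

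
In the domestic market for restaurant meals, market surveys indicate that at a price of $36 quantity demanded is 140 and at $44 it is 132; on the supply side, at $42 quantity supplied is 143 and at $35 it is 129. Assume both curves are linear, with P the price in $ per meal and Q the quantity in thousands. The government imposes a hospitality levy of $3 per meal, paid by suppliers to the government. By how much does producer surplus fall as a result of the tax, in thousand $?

Producer surplus falls by $136 thousand.

Demand slope: (132 − 140)/(44 − 36) = -1, so Qd = 176 − P.
Supply slope: (129 − 143)/(35 − 42) = 2, so Qs = 2P + 59.
Without the tax, 176 − P = 2P + 59 gives 3P = 117, so P* = $39 and Q* = 137.
With the tax collected from suppliers, supply shifts: Qs = 2(P − 3) + 59.
New equilibrium: consumers pay $41, suppliers receive $38, Q = 135. (Wedge: Pb − Ps = 3.)
ΔPS is the trapezoid between Q = 135 and Q = 137 of height $1: ½ · (137 + 135) · 1 = $136.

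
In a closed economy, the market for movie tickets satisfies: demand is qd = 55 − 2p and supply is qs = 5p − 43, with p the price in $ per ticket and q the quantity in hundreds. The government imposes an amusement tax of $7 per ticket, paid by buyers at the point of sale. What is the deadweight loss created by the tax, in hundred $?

Deadweight loss = $35 hundred.

Before the tax: set 55 − 2p = 5p − 43 → p* = $14, q* = 27.
With the tax collected from buyers, demand (in seller-price terms) shifts: qd = 55 − 2(p + 7).
Solving gives q = 17 with buyers paying $19 and producers receiving $12 (the $7 wedge).
Quantity falls by |ΔQ| = |27 − 17| = 10.
DWL = ½ · t · |ΔQ| = ½ · 7 · 10 = $35.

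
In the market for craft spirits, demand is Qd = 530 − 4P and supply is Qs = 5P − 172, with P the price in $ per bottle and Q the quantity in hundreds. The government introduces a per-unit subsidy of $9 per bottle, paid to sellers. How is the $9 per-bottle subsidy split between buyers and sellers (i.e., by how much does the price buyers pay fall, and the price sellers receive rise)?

Without the subsidy, 530 − 4P = 5P − 172 gives 9P = 702, so P* = $78 and Q* = 218.
With a per-unit subsidy paid to sellers, each receives P + 9 per unit sold, so supply becomes Qs = 5(P + 9) − 172.
Solving gives Q = 238 with buyers paying $73 and sellers receiving $82 (the $9 wedge).
Gain to buyers: $5; to sellers: $4. (They sum to $9.)

Buyers gain $5 per bottle; sellers gain $4 per bottle.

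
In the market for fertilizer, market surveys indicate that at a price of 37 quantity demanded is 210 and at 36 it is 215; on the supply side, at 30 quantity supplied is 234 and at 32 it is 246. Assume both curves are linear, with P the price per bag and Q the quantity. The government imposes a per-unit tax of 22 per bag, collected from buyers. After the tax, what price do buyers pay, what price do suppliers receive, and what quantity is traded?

Demand slope: (215 − 210)/(36 − 37) = -5, so Qd = 395 − 5P.
Supply slope: (246 − 234)/(32 − 30) = 6, so Qs = 6P + 54.
Before the tax: set 395 − 5P = 6P + 54 → P* = 31, Q* = 240.
With the tax collected from buyers, demand (in seller-price terms) shifts: Qd = 395 − 5(P + 22).
New equilibrium: buyers pay 43, suppliers receive 21, Q = 180. (Wedge: Pb − Ps = 22.)

Buyers pay 43; suppliers receive 21; quantity = 180.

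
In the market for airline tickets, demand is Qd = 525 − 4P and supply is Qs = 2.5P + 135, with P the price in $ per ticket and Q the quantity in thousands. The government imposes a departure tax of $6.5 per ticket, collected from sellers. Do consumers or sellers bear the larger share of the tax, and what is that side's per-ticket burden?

Before the tax: set 525 − 4P = 2.5P + 135 → P* = $60, Q* = 285.
With the tax collected from sellers, supply shifts: Qs = 2.5(P − 6.5) + 135.
New equilibrium: consumers pay $62.5, sellers receive $56, Q = 275. (Wedge: Pb − Ps = 6.5.)
Per-ticket burden: consumers $2.5, sellers $4.
Sellers take the larger share because supply is less price-elastic here (demand slope 4 vs supply slope 2.5).
The less price-elastic side of the market bears the larger share of a per-unit tax.

Sellers bear the larger share: $4 per ticket.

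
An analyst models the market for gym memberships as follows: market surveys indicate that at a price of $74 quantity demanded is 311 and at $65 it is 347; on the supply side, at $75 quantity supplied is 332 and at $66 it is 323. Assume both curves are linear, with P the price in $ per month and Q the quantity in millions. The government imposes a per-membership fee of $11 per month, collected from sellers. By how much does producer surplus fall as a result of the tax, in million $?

Demand slope: (347 − 311)/(65 − 74) = -4, so Qd = 607 − 4P.
Supply slope: (323 − 332)/(66 − 75) = 1, so Qs = P + 257.
Before the tax: set 607 − 4P = P + 257 → P* = $70, Q* = 327.
With the tax collected from sellers, supply shifts: Qs = (P − 11) + 257.
New equilibrium: consumers pay $72.2, sellers receive $61.2, Q = 318.2. (Wedge: Pb − Ps = 11.)
ΔPS is the trapezoid between Q = 318.2 and Q = 327 of height $8.8: ½ · (327 + 318.2) · 8.8 = $2838.88.

Producer surplus falls by $2838.88 million.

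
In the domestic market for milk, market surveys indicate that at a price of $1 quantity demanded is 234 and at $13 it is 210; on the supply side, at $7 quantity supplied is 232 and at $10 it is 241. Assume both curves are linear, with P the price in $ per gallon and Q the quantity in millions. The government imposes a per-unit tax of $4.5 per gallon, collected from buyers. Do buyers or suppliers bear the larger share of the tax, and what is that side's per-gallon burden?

Demand slope: (210 − 234)/(13 − 1) = -2, so Qd = 236 − 2P.
Supply slope: (241 − 232)/(10 − 7) = 3, so Qs = 3P + 211.
Without the tax, 236 − 2P = 3P + 211 gives 5P = 25, so P* = $5 and Q* = 226.
With the tax collected from buyers, demand (in seller-price terms) shifts: Qd = 236 − 2(P + 4.5).
Solving gives Q = 220.6 with buyers paying $7.7 and suppliers receiving $3.2 (the $4.5 wedge).
Per-gallon burden: buyers $2.7, suppliers $1.8.
Buyers take the larger share because demand is less price-elastic here (demand slope 2 vs supply slope 3).

Buyers bear the larger share: $2.7 per gallon.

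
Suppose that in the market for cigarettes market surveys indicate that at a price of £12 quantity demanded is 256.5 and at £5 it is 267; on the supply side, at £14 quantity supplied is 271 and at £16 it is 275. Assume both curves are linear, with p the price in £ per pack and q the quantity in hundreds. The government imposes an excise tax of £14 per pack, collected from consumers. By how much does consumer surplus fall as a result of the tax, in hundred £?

Consumer surplus falls by £2040 hundred.

Demand slope: (267 − 256.5)/(5 − 12) = -1.5, so qd = 274.5 − 1.5p.
Supply slope: (275 − 271)/(16 − 14) = 2, so qs = 2p + 243.
Without the tax, 274.5 − 1.5p = 2p + 243 gives 3.5p = 31.5, so p* = £9 and q* = 261.
With the tax collected from consumers, demand (in seller-price terms) shifts: qd = 274.5 − 1.5(p + 14).
New equilibrium: consumers pay £17, producers receive £3, q = 249. (Wedge: pb − ps = 14.)
ΔCS is the trapezoid between Q = 249 and Q = 261 of height £8: ½ · (261 + 249) · 8 = £2040.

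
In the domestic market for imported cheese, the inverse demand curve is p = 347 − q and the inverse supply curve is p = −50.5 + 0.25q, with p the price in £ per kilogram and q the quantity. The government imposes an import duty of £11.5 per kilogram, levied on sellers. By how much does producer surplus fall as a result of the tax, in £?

Rewrite in direct form: qd = 347 − p and qs = 4p + 202.
Before the tax: set 347 − p = 4p + 202 → p* = £29, q* = 318.
With the tax collected from sellers, supply shifts: qs = 4(p − 11.5) + 202.
Solving gives q = 308.8 with buyers paying £38.2 and sellers receiving £26.7 (the £11.5 wedge).
ΔPS is the trapezoid between Q = 308.8 and Q = 318 of height £2.3: ½ · (318 + 308.8) · 2.3 = £720.82.

Producer surplus falls by £720.82.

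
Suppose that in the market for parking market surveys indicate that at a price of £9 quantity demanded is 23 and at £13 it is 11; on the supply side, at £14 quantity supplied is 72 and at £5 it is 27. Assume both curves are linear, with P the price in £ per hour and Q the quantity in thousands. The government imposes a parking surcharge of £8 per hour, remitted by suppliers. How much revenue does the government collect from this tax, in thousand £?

Tax revenue = £136 thousand.

Demand slope: (11 − 23)/(13 − 9) = -3, so Qd = 50 − 3P.
Supply slope: (27 − 72)/(5 − 14) = 5, so Qs = 5P + 2.
Before the tax: set 50 − 3P = 5P + 2 → P* = £6, Q* = 32.
With the tax collected from suppliers, supply shifts: Qs = 5(P − 8) + 2.
Solving gives Q = 17 with consumers paying £11 and suppliers receiving £3 (the £8 wedge).
Revenue = t · Q = 8 · 17 = £136.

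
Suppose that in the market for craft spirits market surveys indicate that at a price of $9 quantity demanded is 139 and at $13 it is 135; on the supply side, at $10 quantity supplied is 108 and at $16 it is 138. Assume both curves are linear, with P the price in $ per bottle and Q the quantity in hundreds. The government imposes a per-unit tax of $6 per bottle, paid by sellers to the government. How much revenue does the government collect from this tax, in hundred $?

Demand slope: (135 − 139)/(13 − 9) = -1, so Qd = 148 − P.
Supply slope: (138 − 108)/(16 − 10) = 5, so Qs = 5P + 58.
Before the tax: set 148 − P = 5P + 58 → P* = $15, Q* = 133.
With the tax collected from sellers, supply shifts: Qs = 5(P − 6) + 58.
New equilibrium: buyers pay $20, sellers receive $14, Q = 128. (Wedge: Pb − Ps = 6.)
Revenue = t · Q = 6 · 128 = $768.

Tax revenue = $768 hundred.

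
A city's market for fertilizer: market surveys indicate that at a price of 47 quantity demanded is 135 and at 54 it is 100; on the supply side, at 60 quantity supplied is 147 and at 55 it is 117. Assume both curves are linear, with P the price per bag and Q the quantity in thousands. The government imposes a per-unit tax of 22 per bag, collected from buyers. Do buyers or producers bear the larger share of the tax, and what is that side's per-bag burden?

Buyers bear the larger share: 12 per bag.

Demand slope: (100 − 135)/(54 − 47) = -5, so Qd = 370 − 5P.
Supply slope: (117 − 147)/(55 − 60) = 6, so Qs = 6P − 213.
Without the tax, 370 − 5P = 6P − 213 gives 11P = 583, so P* = 53 and Q* = 105.
With the tax collected from buyers, demand (in seller-price terms) shifts: Qd = 370 − 5(P + 22).
Solving gives Q = 45 with buyers paying 65 and producers receiving 43 (the 22 wedge).
Per-bag burden: buyers 12, producers 10.
Buyers take the larger share because demand is less price-elastic here (demand slope 5 vs supply slope 6).
The less price-elastic side of the market bears the larger share of a per-unit tax.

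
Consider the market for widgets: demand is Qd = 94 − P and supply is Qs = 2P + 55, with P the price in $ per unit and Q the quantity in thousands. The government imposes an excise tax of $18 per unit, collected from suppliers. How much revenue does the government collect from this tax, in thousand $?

Without the tax, 94 − P = 2P + 55 gives 3P = 39, so P* = $13 and Q* = 81.
With the tax collected from suppliers, supply shifts: Qs = 2(P − 18) + 55.
Solving gives Q = 69 with consumers paying $25 and suppliers receiving $7 (the $18 wedge).
Revenue = t · Q = 18 · 69 = $1242.

Tax revenue = $1242 thousand.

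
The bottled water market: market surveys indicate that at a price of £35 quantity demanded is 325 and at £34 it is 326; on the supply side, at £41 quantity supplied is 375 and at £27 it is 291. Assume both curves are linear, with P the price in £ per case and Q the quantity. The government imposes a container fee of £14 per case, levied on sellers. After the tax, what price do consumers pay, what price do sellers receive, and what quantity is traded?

Consumers pay £45; sellers receive £31; quantity = 315.

Demand slope: (326 − 325)/(34 − 35) = -1, so Qd = 360 − P.
Supply slope: (291 − 375)/(27 − 41) = 6, so Qs = 6P + 129.
Without the tax, 360 − P = 6P + 129 gives 7P = 231, so P* = £33 and Q* = 327.
With the tax collected from sellers, supply shifts: Qs = 6(P − 14) + 129.
New equilibrium: consumers pay £45, sellers receive £31, Q = 315. (Wedge: Pb − Ps = 14.)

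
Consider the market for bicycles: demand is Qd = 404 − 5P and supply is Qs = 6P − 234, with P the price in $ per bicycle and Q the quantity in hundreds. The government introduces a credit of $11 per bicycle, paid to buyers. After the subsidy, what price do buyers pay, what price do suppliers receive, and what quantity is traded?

Buyers pay $52; suppliers receive $63; quantity = 144.

Before the subsidy: set 404 − 5P = 6P − 234 → P* = $58, Q* = 114.
With a per-unit subsidy paid to buyers, each effectively pays P − 11, so demand becomes Qd = 404 − 5(P − 11).
Solving gives Q = 144 with buyers paying $52 and suppliers receiving $63 (the $11 wedge).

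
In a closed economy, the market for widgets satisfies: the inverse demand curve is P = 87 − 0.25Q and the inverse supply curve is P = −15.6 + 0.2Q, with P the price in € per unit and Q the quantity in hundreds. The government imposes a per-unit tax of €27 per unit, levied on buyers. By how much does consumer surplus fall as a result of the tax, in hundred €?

Rewrite in direct form: Qd = 348 − 4P and Qs = 5P + 78.
Without the tax, 348 − 4P = 5P + 78 gives 9P = 270, so P* = €30 and Q* = 228.
With the tax collected from buyers, demand (in seller-price terms) shifts: Qd = 348 − 4(P + 27).
Solving gives Q = 168 with buyers paying €45 and producers receiving €18 (the €27 wedge).
ΔCS is the trapezoid between Q = 168 and Q = 228 of height €15: ½ · (228 + 168) · 15 = €2970.

Consumer surplus falls by €2970 hundred.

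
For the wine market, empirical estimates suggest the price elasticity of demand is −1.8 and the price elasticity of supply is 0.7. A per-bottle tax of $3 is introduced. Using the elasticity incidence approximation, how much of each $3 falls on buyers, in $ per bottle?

Incidence ratio: buyers' share ≈ εs / (εs + |εd|) = 0.7 / (0.7 + 1.8) = 0.28.
So buyers bear ≈ 0.28 × $3 = $0.84; producers bear $2.16.

Buyers bear ≈ $0.84 per bottle.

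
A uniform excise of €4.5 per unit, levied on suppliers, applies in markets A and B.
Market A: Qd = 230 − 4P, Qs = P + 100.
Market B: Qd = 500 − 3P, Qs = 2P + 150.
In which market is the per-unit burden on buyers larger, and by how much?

Market A: pre-tax P* = €26, Q* = 126; post-tax Q = 122.4; per-unit burden on buyers = €0.9.
Market B: pre-tax P* = €70, Q* = 290; post-tax Q = 284.6; per-unit burden on buyers = €1.8.
Difference: €0.9 vs €1.8 → market B is larger by €0.9.

Market B, by €0.9.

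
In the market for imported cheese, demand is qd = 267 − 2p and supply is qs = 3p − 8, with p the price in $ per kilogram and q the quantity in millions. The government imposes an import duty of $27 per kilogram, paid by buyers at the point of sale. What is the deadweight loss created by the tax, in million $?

Without the tax, 267 − 2p = 3p − 8 gives 5p = 275, so p* = $55 and q* = 157.
With the tax collected from buyers, demand (in seller-price terms) shifts: qd = 267 − 2(p + 27).
Solving gives q = 124.6 with buyers paying $71.2 and sellers receiving $44.2 (the $27 wedge).
Quantity falls by |ΔQ| = |157 − 124.6| = 32.4.
DWL = ½ · t · |ΔQ| = ½ · 27 · 32.4 = $437.4.

Deadweight loss = $437.4 million.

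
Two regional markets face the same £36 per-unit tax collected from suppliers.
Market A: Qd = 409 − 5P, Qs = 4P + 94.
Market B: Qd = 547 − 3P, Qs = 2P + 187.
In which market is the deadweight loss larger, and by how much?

Market A, by £662.4.

Market A: pre-tax P* = £35, Q* = 234; post-tax Q = 154; deadweight loss = £1440.
Market B: pre-tax P* = £72, Q* = 331; post-tax Q = 287.8; deadweight loss = £777.6.
Difference: £1440 vs £777.6 → market A is larger by £662.4.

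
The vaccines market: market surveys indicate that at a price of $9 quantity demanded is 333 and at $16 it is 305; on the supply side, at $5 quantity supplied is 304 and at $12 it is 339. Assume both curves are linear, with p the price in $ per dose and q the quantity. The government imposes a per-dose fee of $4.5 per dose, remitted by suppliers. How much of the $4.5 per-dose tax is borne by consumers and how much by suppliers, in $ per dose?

Demand slope: (305 − 333)/(16 − 9) = -4, so qd = 369 − 4p.
Supply slope: (339 − 304)/(12 − 5) = 5, so qs = 5p + 279.
Before the tax: set 369 − 4p = 5p + 279 → p* = $10, q* = 329.
With the tax collected from suppliers, supply shifts: qs = 5(p − 4.5) + 279.
New equilibrium: consumers pay $12.5, suppliers receive $8, q = 319. (Wedge: pb − ps = 4.5.)
Burden on consumers: $2.5; on suppliers: $2. (They sum to $4.5.)

Consumers bear $2.5 per dose; suppliers bear $2 per dose.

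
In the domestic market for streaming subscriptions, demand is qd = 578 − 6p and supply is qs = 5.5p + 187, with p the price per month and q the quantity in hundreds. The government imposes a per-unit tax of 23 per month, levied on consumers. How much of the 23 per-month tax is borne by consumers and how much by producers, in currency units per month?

Without the tax, 578 − 6p = 5.5p + 187 gives 11.5p = 391, so p* = 34 and q* = 374.
With the tax collected from consumers, demand (in seller-price terms) shifts: qd = 578 − 6(p + 23).
New equilibrium: consumers pay 45, producers receive 22, q = 308. (Wedge: pb − ps = 23.)
Burden on consumers: 11; on producers: 12. (They sum to 23.)

Consumers bear 11 per month; producers bear 12 per month.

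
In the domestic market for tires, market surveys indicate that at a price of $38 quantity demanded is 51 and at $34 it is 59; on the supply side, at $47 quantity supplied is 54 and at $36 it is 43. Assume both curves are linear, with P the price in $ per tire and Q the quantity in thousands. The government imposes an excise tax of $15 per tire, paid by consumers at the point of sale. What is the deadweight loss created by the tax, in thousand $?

Deadweight loss = $75 thousand.

Demand slope: (59 − 51)/(34 − 38) = -2, so Qd = 127 − 2P.
Supply slope: (43 − 54)/(36 − 47) = 1, so Qs = P + 7.
Before the tax: set 127 − 2P = P + 7 → P* = $40, Q* = 47.
With the tax collected from consumers, demand (in seller-price terms) shifts: Qd = 127 − 2(P + 15).
New equilibrium: consumers pay $45, suppliers receive $30, Q = 37. (Wedge: Pb − Ps = 15.)
Quantity falls by |ΔQ| = |47 − 37| = 10.
DWL = ½ · t · |ΔQ| = ½ · 15 · 10 = $75.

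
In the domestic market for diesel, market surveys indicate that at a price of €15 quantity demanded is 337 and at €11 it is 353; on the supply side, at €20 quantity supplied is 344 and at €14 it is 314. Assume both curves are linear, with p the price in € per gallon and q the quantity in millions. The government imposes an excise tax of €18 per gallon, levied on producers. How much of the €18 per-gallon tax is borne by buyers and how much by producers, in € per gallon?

Demand slope: (353 − 337)/(11 − 15) = -4, so qd = 397 − 4p.
Supply slope: (314 − 344)/(14 − 20) = 5, so qs = 5p + 244.
Before the tax: set 397 − 4p = 5p + 244 → p* = €17, q* = 329.
With the tax collected from producers, supply shifts: qs = 5(p − 18) + 244.
Solving gives q = 289 with buyers paying €27 and producers receiving €9 (the €18 wedge).
Burden on buyers: €10; on producers: €8. (They sum to €18.)
The less price-elastic side of the market bears the larger share of a per-unit tax.

Buyers bear €10 per gallon; producers bear €8 per gallon.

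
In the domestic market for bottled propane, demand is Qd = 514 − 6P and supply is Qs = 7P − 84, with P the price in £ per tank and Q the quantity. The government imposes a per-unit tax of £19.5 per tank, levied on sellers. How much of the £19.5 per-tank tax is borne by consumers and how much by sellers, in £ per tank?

Without the tax, 514 − 6P = 7P − 84 gives 13P = 598, so P* = £46 and Q* = 238.
With the tax collected from sellers, supply shifts: Qs = 7(P − 19.5) − 84.
New equilibrium: consumers pay £56.5, sellers receive £37, Q = 175. (Wedge: Pb − Ps = 19.5.)
Burden on consumers: £10.5; on sellers: £9. (They sum to £19.5.)

Consumers bear £10.5 per tank; sellers bear £9 per tank.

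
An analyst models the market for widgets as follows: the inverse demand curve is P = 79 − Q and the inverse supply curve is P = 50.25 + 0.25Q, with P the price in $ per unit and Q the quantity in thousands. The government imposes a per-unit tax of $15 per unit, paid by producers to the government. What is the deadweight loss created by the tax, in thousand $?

Inverting to Q(P) form: Qd = 79 − P; Qs = 4P − 201.
Without the tax, 79 − P = 4P − 201 gives 5P = 280, so P* = $56 and Q* = 23.
With the tax collected from producers, supply shifts: Qs = 4(P − 15) − 201.
New equilibrium: consumers pay $68, producers receive $53, Q = 11. (Wedge: Pb − Ps = 15.)
Quantity falls by |ΔQ| = |23 − 11| = 12.
DWL = ½ · t · |ΔQ| = ½ · 15 · 12 = $90.

Deadweight loss = $90 thousand.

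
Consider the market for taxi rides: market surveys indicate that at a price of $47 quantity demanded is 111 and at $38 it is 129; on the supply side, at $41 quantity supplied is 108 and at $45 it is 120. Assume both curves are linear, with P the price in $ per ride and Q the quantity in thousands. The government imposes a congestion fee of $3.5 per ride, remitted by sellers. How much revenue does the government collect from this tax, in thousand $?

Demand slope: (129 − 111)/(38 − 47) = -2, so Qd = 205 − 2P.
Supply slope: (120 − 108)/(45 − 41) = 3, so Qs = 3P − 15.
Before the tax: set 205 − 2P = 3P − 15 → P* = $44, Q* = 117.
With the tax collected from sellers, supply shifts: Qs = 3(P − 3.5) − 15.
Solving gives Q = 112.8 with consumers paying $46.1 and sellers receiving $42.6 (the $3.5 wedge).
Revenue = t · Q = 3.5 · 112.8 = $394.8.

Tax revenue = $394.8 thousand.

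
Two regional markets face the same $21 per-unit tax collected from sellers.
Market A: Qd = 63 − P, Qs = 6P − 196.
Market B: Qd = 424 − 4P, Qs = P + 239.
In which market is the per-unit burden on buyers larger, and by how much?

Market A, by $13.8.

Market A: pre-tax P* = $37, Q* = 26; post-tax Q = 8; per-unit burden on buyers = $18.
Market B: pre-tax P* = $37, Q* = 276; post-tax Q = 259.2; per-unit burden on buyers = $4.2.
Difference: $18 vs $4.2 → market A is larger by $13.8.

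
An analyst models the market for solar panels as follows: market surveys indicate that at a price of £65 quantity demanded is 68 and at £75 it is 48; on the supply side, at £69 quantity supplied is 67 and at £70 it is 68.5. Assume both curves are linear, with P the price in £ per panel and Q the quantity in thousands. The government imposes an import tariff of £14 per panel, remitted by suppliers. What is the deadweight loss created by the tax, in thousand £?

Deadweight loss = £84 thousand.

Demand slope: (48 − 68)/(75 − 65) = -2, so Qd = 198 − 2P.
Supply slope: (68.5 − 67)/(70 − 69) = 1.5, so Qs = 1.5P − 36.5.
Without the tax, 198 − 2P = 1.5P − 36.5 gives 3.5P = 234.5, so P* = £67 and Q* = 64.
With the tax collected from suppliers, supply shifts: Qs = 1.5(P − 14) − 36.5.
Solving gives Q = 52 with buyers paying £73 and suppliers receiving £59 (the £14 wedge).
Quantity falls by |ΔQ| = |64 − 52| = 12.
DWL = ½ · t · |ΔQ| = ½ · 14 · 12 = £84.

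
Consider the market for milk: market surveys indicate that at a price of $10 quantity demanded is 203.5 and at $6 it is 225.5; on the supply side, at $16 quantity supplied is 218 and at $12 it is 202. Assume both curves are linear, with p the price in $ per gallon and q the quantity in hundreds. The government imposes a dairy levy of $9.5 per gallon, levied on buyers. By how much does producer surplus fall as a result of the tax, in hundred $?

Producer surplus falls by $1028.5 hundred.

Demand slope: (225.5 − 203.5)/(6 − 10) = -5.5, so qd = 258.5 − 5.5p.
Supply slope: (202 − 218)/(12 − 16) = 4, so qs = 4p + 154.
Before the tax: set 258.5 − 5.5p = 4p + 154 → p* = $11, q* = 198.
With the tax collected from buyers, demand (in seller-price terms) shifts: qd = 258.5 − 5.5(p + 9.5).
New equilibrium: buyers pay $15, sellers receive $5.5, q = 176. (Wedge: pb − ps = 9.5.)
ΔPS is the trapezoid between Q = 176 and Q = 198 of height $5.5: ½ · (198 + 176) · 5.5 = $1028.5.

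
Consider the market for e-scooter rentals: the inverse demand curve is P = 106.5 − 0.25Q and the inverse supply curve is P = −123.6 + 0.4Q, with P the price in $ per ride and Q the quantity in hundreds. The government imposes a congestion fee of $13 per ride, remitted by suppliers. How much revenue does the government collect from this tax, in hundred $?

Tax revenue = $4342 hundred.

Rewrite in direct form: Qd = 426 − 4P and Qs = 2.5P + 309.
Before the tax: set 426 − 4P = 2.5P + 309 → P* = $18, Q* = 354.
With the tax collected from suppliers, supply shifts: Qs = 2.5(P − 13) + 309.
New equilibrium: consumers pay $23, suppliers receive $10, Q = 334. (Wedge: Pb − Ps = 13.)
Revenue = t · Q = 13 · 334 = $4342.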